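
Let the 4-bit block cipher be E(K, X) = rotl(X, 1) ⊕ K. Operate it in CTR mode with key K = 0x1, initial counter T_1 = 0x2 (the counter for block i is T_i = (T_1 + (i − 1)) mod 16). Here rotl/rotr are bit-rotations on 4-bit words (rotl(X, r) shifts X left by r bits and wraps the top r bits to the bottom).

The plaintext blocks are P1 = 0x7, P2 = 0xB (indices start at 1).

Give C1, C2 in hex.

CTR encryption: S_i = E(K, T_i) where T_i is the counter for block i; C_i = P_i ⊕ S_i.
C1: T = 0x2, S = E(K, T) = 0x5; 0x7 ⊕ 0x5 = 0x2.
C2: T = 0x3, S = E(K, T) = 0x7; 0xB ⊕ 0x7 = 0xC.

C1 = 0x2, C2 = 0xC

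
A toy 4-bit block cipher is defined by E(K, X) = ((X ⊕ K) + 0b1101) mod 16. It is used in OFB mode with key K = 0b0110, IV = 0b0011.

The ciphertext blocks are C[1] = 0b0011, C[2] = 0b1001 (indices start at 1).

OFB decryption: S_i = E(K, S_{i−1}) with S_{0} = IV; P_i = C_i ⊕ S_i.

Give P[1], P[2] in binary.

P[1]: S = E(K, 0b0011) = 0b0010; 0b0011 ⊕ 0b0010 = 0b0001.
P[2]: S = E(K, 0b0010) = 0b0001; 0b1001 ⊕ 0b0001 = 0b1000.

P[1] = 0b0001, P[2] = 0b1000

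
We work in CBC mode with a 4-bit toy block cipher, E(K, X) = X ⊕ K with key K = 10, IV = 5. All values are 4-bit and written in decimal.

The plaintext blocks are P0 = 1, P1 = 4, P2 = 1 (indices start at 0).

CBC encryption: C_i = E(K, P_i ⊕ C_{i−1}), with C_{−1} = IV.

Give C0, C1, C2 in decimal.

C0: P0 ⊕ 5 = 4; E(K, 4) = 14.
C1: P1 ⊕ 14 = 10; E(K, 10) = 0.
C2: P2 ⊕ 0 = 1; E(K, 1) = 11.

C0 = 14, C1 = 0, C2 = 11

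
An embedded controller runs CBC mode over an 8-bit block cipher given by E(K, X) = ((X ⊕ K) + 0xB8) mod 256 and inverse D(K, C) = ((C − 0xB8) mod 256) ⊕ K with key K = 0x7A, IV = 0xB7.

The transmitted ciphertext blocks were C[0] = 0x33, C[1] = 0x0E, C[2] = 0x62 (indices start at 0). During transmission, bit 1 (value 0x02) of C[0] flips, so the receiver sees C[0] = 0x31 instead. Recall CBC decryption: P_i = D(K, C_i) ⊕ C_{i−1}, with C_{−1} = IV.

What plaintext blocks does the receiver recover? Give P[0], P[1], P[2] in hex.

Only C[0] changed, to 0x31. In CBC, a change in C_i garbles P_i and flips the same bit in P_{i+1}. Decrypting the received ciphertext:
P[0]: D(K, 0x31) = 0x03; 0x03 ⊕ 0xB7 = 0xB4.
P[1]: D(K, 0x0E) = 0x2C; 0x2C ⊕ 0x31 = 0x1D.
P[2]: D(K, 0x62) = 0xD0; 0xD0 ⊕ 0x0E = 0xDE.
Blocks that differ from the original plaintext: P[0], P[1].

P[0] = 0xB4, P[1] = 0x1D, P[2] = 0xDE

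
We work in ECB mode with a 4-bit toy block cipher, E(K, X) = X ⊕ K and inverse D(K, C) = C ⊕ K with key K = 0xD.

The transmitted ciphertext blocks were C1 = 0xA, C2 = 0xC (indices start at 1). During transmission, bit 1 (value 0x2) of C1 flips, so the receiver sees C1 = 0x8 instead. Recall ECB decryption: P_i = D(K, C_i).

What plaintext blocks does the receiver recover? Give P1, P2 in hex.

P1 = 0x5, P2 = 0x1

Only C1 changed, to 0x8. In ECB, a change in C_i affects only P_i. Decrypting the received ciphertext:
P1: D(K, 0x8) = 0x5.
P2: D(K, 0xC) = 0x1.
Blocks that differ from the original plaintext: P1.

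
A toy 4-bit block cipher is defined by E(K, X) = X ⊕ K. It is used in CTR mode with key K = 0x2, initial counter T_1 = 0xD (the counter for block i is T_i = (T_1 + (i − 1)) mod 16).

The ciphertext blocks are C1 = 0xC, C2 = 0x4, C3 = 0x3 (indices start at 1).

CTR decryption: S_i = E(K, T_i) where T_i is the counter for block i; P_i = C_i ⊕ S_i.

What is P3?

P3: T = 0xF, S = E(K, T) = 0xD; 0x3 ⊕ 0xD = 0xE.

P3 = 0xE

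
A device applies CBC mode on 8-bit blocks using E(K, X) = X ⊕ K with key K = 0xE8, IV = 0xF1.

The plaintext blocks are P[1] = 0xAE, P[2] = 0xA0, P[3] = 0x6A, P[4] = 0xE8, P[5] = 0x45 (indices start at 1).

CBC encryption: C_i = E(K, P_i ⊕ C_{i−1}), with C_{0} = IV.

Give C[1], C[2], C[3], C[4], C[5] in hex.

C[1] = 0xB7, C[2] = 0xFF, C[3] = 0x7D, C[4] = 0x7D, C[5] = 0xD0

C[1]: P[1] ⊕ 0xF1 = 0x5F; E(K, 0x5F) = 0xB7.
C[2]: P[2] ⊕ 0xB7 = 0x17; E(K, 0x17) = 0xFF.
C[3]: P[3] ⊕ 0xFF = 0x95; E(K, 0x95) = 0x7D.
C[4]: P[4] ⊕ 0x7D = 0x95; E(K, 0x95) = 0x7D.
C[5]: P[5] ⊕ 0x7D = 0x38; E(K, 0x38) = 0xD0.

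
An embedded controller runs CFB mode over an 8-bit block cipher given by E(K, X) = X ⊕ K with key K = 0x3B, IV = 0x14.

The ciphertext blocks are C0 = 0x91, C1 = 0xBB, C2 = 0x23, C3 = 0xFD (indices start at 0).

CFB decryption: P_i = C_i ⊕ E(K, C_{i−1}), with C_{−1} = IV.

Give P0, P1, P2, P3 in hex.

P0: E(K, 0x14) = 0x2F; 0x91 ⊕ 0x2F = 0xBE.
P1: E(K, 0x91) = 0xAA; 0xBB ⊕ 0xAA = 0x11.
P2: E(K, 0xBB) = 0x80; 0x23 ⊕ 0x80 = 0xA3.
P3: E(K, 0x23) = 0x18; 0xFD ⊕ 0x18 = 0xE5.

P0 = 0xBE, P1 = 0x11, P2 = 0xA3, P3 = 0xE5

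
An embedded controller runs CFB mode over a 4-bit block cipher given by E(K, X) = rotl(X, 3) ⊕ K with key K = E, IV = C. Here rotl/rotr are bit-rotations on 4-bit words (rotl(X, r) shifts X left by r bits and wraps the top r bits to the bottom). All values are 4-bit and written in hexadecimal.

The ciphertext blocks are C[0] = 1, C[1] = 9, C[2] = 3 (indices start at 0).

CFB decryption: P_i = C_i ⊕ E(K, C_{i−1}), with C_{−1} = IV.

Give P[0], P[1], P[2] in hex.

P[0] = 9, P[1] = F, P[2] = 1

P[0]: E(K, C) = 8; 1 ⊕ 8 = 9.
P[1]: E(K, 1) = 6; 9 ⊕ 6 = F.
P[2]: E(K, 9) = 2; 3 ⊕ 2 = 1.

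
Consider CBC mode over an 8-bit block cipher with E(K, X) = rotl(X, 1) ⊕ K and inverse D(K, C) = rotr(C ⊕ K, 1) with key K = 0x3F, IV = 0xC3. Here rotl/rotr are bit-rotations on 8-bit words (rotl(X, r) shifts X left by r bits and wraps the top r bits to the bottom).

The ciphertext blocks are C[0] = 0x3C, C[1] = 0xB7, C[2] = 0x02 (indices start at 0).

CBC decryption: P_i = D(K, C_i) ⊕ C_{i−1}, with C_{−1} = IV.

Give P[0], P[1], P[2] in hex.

P[0]: D(K, 0x3C) = 0x81; 0x81 ⊕ 0xC3 = 0x42.
P[1]: D(K, 0xB7) = 0x44; 0x44 ⊕ 0x3C = 0x78.
P[2]: D(K, 0x02) = 0x9E; 0x9E ⊕ 0xB7 = 0x29.

P[0] = 0x42, P[1] = 0x78, P[2] = 0x29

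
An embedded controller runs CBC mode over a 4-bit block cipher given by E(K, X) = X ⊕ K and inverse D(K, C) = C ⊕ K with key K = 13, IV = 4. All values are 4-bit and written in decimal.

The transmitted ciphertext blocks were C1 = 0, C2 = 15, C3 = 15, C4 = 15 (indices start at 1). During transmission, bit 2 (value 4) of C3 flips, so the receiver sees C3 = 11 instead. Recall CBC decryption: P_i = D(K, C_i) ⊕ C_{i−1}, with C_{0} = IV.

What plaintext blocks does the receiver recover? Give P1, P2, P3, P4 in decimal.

Only C3 changed, to 11. In CBC, a change in C_i garbles P_i and flips the same bit in P_{i+1}. Decrypting the received ciphertext:
P1: D(K, 0) = 13; 13 ⊕ 4 = 9.
P2: D(K, 15) = 2; 2 ⊕ 0 = 2.
P3: D(K, 11) = 6; 6 ⊕ 15 = 9.
P4: D(K, 15) = 2; 2 ⊕ 11 = 9.
Blocks that differ from the original plaintext: P3, P4.

P1 = 9, P2 = 2, P3 = 9, P4 = 9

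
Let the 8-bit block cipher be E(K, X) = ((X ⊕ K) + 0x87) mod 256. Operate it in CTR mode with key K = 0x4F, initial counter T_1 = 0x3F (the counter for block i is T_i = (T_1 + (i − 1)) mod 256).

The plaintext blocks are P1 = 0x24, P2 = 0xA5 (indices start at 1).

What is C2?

C2 = 0x33

CTR encryption: S_i = E(K, T_i) where T_i is the counter for block i; C_i = P_i ⊕ S_i.
C1: T = 0x3F, S = E(K, T) = 0xF7; 0x24 ⊕ 0xF7 = 0xD3.
C2: T = 0x40, S = E(K, T) = 0x96; 0xA5 ⊕ 0x96 = 0x33.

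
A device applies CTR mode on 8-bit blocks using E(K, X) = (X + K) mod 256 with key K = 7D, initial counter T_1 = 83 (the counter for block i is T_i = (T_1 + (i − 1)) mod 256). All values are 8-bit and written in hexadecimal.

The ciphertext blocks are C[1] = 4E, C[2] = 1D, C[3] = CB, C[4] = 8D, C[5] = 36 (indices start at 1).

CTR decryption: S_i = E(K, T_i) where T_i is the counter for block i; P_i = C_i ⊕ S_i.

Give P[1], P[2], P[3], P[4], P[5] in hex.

P[1]: T = 83, S = E(K, T) = 00; 4E ⊕ 00 = 4E.
P[2]: T = 84, S = E(K, T) = 01; 1D ⊕ 01 = 1C.
P[3]: T = 85, S = E(K, T) = 02; CB ⊕ 02 = C9.
P[4]: T = 86, S = E(K, T) = 03; 8D ⊕ 03 = 8E.
P[5]: T = 87, S = E(K, T) = 04; 36 ⊕ 04 = 32.

P[1] = 4E, P[2] = 1C, P[3] = C9, P[4] = 8E, P[5] = 32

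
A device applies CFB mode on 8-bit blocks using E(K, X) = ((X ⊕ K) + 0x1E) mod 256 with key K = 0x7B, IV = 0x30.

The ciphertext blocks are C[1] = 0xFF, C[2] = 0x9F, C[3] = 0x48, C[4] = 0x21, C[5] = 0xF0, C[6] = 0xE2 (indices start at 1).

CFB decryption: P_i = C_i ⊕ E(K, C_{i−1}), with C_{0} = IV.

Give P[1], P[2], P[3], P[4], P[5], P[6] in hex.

P[1] = 0x96, P[2] = 0x3D, P[3] = 0x4A, P[4] = 0x70, P[5] = 0x88, P[6] = 0x4B

P[1]: E(K, 0x30) = 0x69; 0xFF ⊕ 0x69 = 0x96.
P[2]: E(K, 0xFF) = 0xA2; 0x9F ⊕ 0xA2 = 0x3D.
P[3]: E(K, 0x9F) = 0x02; 0x48 ⊕ 0x02 = 0x4A.
P[4]: E(K, 0x48) = 0x51; 0x21 ⊕ 0x51 = 0x70.
P[5]: E(K, 0x21) = 0x78; 0xF0 ⊕ 0x78 = 0x88.
P[6]: E(K, 0xF0) = 0xA9; 0xE2 ⊕ 0xA9 = 0x4B.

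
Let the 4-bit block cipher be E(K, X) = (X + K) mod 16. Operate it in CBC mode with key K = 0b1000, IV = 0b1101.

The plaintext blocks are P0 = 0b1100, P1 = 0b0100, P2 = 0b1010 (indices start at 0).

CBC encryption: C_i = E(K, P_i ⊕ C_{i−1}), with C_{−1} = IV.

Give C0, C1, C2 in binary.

C0 = 0b1001, C1 = 0b0101, C2 = 0b0111

C0: P0 ⊕ 0b1101 = 0b0001; E(K, 0b0001) = 0b1001.
C1: P1 ⊕ 0b1001 = 0b1101; E(K, 0b1101) = 0b0101.
C2: P2 ⊕ 0b0101 = 0b1111; E(K, 0b1111) = 0b0111.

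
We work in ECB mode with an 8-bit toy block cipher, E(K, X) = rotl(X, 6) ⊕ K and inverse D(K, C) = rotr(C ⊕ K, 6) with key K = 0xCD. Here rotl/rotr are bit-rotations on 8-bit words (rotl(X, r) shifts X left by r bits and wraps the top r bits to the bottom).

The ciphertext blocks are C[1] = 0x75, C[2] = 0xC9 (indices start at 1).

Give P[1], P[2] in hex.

P[1] = 0xE2, P[2] = 0x10

ECB decryption: P_i = D(K, C_i).
P[1]: D(K, 0x75) = 0xE2.
P[2]: D(K, 0xC9) = 0x10.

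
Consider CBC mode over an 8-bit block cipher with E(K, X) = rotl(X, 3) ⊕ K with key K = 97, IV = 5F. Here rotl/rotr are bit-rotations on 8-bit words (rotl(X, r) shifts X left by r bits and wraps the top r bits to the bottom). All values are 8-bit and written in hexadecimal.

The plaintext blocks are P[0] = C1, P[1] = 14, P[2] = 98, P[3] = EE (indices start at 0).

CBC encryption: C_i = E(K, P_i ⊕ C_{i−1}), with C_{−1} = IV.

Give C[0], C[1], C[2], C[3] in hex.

C[0]: P[0] ⊕ 5F = 9E; E(K, 9E) = 63.
C[1]: P[1] ⊕ 63 = 77; E(K, 77) = 2C.
C[2]: P[2] ⊕ 2C = B4; E(K, B4) = 32.
C[3]: P[3] ⊕ 32 = DC; E(K, DC) = 71.

C[0] = 63, C[1] = 2C, C[2] = 32, C[3] = 71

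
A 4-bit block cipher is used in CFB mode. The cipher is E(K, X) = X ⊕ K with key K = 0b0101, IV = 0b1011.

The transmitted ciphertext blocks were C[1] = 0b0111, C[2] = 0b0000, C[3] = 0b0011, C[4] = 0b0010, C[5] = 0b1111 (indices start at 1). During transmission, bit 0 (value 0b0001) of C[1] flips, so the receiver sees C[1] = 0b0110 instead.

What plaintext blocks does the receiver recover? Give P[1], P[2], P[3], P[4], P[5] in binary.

P[1] = 0b1000, P[2] = 0b0011, P[3] = 0b0110, P[4] = 0b0100, P[5] = 0b1000

CFB decryption: P_i = C_i ⊕ E(K, C_{i−1}), with C_{0} = IV.
Only C[1] changed, to 0b0110. In CFB, a change in C_i flips the same bit in P_i and garbles P_{i+1}. Decrypting the received ciphertext:
P[1]: E(K, 0b1011) = 0b1110; 0b0110 ⊕ 0b1110 = 0b1000.
P[2]: E(K, 0b0110) = 0b0011; 0b0000 ⊕ 0b0011 = 0b0011.
P[3]: E(K, 0b0000) = 0b0101; 0b0011 ⊕ 0b0101 = 0b0110.
P[4]: E(K, 0b0011) = 0b0110; 0b0010 ⊕ 0b0110 = 0b0100.
P[5]: E(K, 0b0010) = 0b0111; 0b1111 ⊕ 0b0111 = 0b1000.
Blocks that differ from the original plaintext: P[1], P[2].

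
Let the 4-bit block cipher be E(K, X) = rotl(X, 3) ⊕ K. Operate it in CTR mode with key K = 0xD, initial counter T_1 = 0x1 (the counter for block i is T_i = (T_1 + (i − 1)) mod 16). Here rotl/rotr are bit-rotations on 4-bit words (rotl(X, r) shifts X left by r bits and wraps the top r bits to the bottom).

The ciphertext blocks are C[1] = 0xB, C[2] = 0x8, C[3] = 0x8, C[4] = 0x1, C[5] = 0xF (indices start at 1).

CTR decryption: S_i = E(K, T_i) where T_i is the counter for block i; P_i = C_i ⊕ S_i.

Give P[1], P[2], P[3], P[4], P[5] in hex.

P[1]: T = 0x1, S = E(K, T) = 0x5; 0xB ⊕ 0x5 = 0xE.
P[2]: T = 0x2, S = E(K, T) = 0xC; 0x8 ⊕ 0xC = 0x4.
P[3]: T = 0x3, S = E(K, T) = 0x4; 0x8 ⊕ 0x4 = 0xC.
P[4]: T = 0x4, S = E(K, T) = 0xF; 0x1 ⊕ 0xF = 0xE.
P[5]: T = 0x5, S = E(K, T) = 0x7; 0xF ⊕ 0x7 = 0x8.

P[1] = 0xE, P[2] = 0x4, P[3] = 0xC, P[4] = 0xE, P[5] = 0x8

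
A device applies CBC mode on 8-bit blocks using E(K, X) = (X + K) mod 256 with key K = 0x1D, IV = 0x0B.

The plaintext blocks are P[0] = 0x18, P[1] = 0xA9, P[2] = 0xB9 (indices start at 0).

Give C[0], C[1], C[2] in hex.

CBC encryption: C_i = E(K, P_i ⊕ C_{i−1}), with C_{−1} = IV.
C[0]: P[0] ⊕ 0x0B = 0x13; E(K, 0x13) = 0x30.
C[1]: P[1] ⊕ 0x30 = 0x99; E(K, 0x99) = 0xB6.
C[2]: P[2] ⊕ 0xB6 = 0x0F; E(K, 0x0F) = 0x2C.

C[0] = 0x30, C[1] = 0xB6, C[2] = 0x2C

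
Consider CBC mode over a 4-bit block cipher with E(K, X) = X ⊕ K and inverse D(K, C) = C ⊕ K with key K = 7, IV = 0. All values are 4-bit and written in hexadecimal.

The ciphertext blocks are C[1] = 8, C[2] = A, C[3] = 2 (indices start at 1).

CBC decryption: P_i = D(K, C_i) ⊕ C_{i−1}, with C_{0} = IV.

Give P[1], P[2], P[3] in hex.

P[1] = F, P[2] = 5, P[3] = F

P[1]: D(K, 8) = F; F ⊕ 0 = F.
P[2]: D(K, A) = D; D ⊕ 8 = 5.
P[3]: D(K, 2) = 5; 5 ⊕ A = F.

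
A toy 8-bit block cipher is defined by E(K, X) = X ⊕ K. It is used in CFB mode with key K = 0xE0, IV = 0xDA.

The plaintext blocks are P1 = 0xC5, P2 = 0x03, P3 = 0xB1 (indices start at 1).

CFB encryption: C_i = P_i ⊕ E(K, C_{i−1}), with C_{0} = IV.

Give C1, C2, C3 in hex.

C1: E(K, 0xDA) = 0x3A; 0xC5 ⊕ 0x3A = 0xFF.
C2: E(K, 0xFF) = 0x1F; 0x03 ⊕ 0x1F = 0x1C.
C3: E(K, 0x1C) = 0xFC; 0xB1 ⊕ 0xFC = 0x4D.

C1 = 0xFF, C2 = 0x1C, C3 = 0x4D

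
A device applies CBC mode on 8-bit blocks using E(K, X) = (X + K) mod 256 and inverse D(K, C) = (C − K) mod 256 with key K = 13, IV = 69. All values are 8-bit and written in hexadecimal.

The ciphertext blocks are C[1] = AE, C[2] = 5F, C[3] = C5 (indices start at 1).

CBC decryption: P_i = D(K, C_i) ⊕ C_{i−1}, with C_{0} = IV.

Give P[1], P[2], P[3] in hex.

P[1]: D(K, AE) = 9B; 9B ⊕ 69 = F2.
P[2]: D(K, 5F) = 4C; 4C ⊕ AE = E2.
P[3]: D(K, C5) = B2; B2 ⊕ 5F = ED.

P[1] = F2, P[2] = E2, P[3] = ED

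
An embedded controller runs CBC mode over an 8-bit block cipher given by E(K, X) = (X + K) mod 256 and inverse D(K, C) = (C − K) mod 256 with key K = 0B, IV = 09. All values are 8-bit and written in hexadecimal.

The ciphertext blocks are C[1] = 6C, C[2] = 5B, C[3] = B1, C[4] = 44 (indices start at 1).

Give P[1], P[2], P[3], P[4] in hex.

CBC decryption: P_i = D(K, C_i) ⊕ C_{i−1}, with C_{0} = IV.
P[1]: D(K, 6C) = 61; 61 ⊕ 09 = 68.
P[2]: D(K, 5B) = 50; 50 ⊕ 6C = 3C.
P[3]: D(K, B1) = A6; A6 ⊕ 5B = FD.
P[4]: D(K, 44) = 39; 39 ⊕ B1 = 88.

P[1] = 68, P[2] = 3C, P[3] = FD, P[4] = 88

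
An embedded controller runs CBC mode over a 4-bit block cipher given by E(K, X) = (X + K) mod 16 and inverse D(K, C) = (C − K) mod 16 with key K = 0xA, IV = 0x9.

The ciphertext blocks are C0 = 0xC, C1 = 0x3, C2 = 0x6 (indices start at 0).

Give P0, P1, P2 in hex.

P0 = 0xB, P1 = 0x5, P2 = 0xF

CBC decryption: P_i = D(K, C_i) ⊕ C_{i−1}, with C_{−1} = IV.
P0: D(K, 0xC) = 0x2; 0x2 ⊕ 0x9 = 0xB.
P1: D(K, 0x3) = 0x9; 0x9 ⊕ 0xC = 0x5.
P2: D(K, 0x6) = 0xC; 0xC ⊕ 0x3 = 0xF.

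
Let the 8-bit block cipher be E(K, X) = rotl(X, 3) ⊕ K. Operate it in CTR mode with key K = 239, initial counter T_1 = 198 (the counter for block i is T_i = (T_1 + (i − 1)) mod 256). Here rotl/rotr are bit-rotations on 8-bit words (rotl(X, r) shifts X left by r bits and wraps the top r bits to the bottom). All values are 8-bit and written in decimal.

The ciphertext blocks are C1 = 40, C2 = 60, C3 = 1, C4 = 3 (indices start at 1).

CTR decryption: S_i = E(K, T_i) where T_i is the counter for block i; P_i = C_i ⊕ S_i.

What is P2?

P2 = 237

P2: T = 199, S = E(K, T) = 209; 60 ⊕ 209 = 237.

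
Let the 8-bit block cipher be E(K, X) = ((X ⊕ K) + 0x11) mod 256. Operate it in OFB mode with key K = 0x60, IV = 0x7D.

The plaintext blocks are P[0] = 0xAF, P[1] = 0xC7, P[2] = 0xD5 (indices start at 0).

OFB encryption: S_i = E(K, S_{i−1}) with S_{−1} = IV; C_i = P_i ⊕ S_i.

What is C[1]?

C[1] = 0x98

C[0]: S = E(K, 0x7D) = 0x2E; 0xAF ⊕ 0x2E = 0x81.
C[1]: S = E(K, 0x2E) = 0x5F; 0xC7 ⊕ 0x5F = 0x98.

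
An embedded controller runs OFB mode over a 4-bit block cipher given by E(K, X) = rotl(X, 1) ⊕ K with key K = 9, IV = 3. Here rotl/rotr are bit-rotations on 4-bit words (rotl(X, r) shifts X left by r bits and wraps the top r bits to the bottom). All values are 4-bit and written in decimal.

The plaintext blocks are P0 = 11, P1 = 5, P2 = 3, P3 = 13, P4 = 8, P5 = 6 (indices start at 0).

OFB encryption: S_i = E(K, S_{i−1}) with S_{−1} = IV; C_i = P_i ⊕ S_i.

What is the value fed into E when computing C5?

15

C0: S = E(K, 3) = 15; 11 ⊕ 15 = 4.
C1: S = E(K, 15) = 6; 5 ⊕ 6 = 3.
C2: S = E(K, 6) = 5; 3 ⊕ 5 = 6.
C3: S = E(K, 5) = 3; 13 ⊕ 3 = 14.
C4: S = E(K, 3) = 15; 8 ⊕ 15 = 7.
C5: S = E(K, 15) = 6; 6 ⊕ 6 = 0.
So the input to E for block 5 is 15.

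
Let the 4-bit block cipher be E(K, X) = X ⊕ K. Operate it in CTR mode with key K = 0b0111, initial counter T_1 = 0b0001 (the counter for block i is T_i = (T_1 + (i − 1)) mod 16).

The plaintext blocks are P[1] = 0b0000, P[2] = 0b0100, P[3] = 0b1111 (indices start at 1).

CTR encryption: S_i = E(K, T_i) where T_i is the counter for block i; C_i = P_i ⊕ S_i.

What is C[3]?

C[3] = 0b1011

C[1]: T = 0b0001, S = E(K, T) = 0b0110; 0b0000 ⊕ 0b0110 = 0b0110.
C[2]: T = 0b0010, S = E(K, T) = 0b0101; 0b0100 ⊕ 0b0101 = 0b0001.
C[3]: T = 0b0011, S = E(K, T) = 0b0100; 0b1111 ⊕ 0b0100 = 0b1011.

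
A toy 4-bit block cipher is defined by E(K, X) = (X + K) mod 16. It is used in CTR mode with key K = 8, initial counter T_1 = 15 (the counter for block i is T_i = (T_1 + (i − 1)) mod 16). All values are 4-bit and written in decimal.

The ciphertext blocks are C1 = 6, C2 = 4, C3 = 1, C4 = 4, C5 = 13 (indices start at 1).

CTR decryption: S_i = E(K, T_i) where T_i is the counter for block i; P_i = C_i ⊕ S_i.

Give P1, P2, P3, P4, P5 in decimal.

P1: T = 15, S = E(K, T) = 7; 6 ⊕ 7 = 1.
P2: T = 0, S = E(K, T) = 8; 4 ⊕ 8 = 12.
P3: T = 1, S = E(K, T) = 9; 1 ⊕ 9 = 8.
P4: T = 2, S = E(K, T) = 10; 4 ⊕ 10 = 14.
P5: T = 3, S = E(K, T) = 11; 13 ⊕ 11 = 6.

P1 = 1, P2 = 12, P3 = 8, P4 = 14, P5 = 6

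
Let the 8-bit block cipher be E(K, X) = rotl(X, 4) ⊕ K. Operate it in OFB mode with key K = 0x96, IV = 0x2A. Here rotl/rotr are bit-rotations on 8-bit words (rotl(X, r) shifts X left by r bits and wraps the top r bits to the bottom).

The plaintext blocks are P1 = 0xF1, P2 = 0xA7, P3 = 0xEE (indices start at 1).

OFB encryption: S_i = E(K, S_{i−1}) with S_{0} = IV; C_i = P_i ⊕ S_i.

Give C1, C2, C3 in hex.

C1: S = E(K, 0x2A) = 0x34; 0xF1 ⊕ 0x34 = 0xC5.
C2: S = E(K, 0x34) = 0xD5; 0xA7 ⊕ 0xD5 = 0x72.
C3: S = E(K, 0xD5) = 0xCB; 0xEE ⊕ 0xCB = 0x25.

C1 = 0xC5, C2 = 0x72, C3 = 0x25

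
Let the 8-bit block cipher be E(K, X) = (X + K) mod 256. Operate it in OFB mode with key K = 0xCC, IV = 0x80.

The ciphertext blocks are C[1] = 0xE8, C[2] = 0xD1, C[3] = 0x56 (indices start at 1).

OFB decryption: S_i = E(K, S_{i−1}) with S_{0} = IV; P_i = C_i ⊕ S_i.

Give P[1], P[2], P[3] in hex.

P[1]: S = E(K, 0x80) = 0x4C; 0xE8 ⊕ 0x4C = 0xA4.
P[2]: S = E(K, 0x4C) = 0x18; 0xD1 ⊕ 0x18 = 0xC9.
P[3]: S = E(K, 0x18) = 0xE4; 0x56 ⊕ 0xE4 = 0xB2.

P[1] = 0xA4, P[2] = 0xC9, P[3] = 0xB2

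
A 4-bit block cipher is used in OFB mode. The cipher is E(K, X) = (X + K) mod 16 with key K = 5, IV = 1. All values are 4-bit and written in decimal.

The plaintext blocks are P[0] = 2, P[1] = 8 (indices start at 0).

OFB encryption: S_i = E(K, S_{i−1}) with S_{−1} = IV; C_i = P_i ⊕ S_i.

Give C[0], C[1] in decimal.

C[0]: S = E(K, 1) = 6; 2 ⊕ 6 = 4.
C[1]: S = E(K, 6) = 11; 8 ⊕ 11 = 3.

C[0] = 4, C[1] = 3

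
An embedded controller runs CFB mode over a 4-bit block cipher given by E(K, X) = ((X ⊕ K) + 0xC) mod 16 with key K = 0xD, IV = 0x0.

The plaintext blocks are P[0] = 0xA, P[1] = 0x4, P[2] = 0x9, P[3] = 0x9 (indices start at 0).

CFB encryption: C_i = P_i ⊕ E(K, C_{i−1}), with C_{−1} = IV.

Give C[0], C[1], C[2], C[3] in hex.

C[0] = 0x3, C[1] = 0xE, C[2] = 0x6, C[3] = 0xE

C[0]: E(K, 0x0) = 0x9; 0xA ⊕ 0x9 = 0x3.
C[1]: E(K, 0x3) = 0xA; 0x4 ⊕ 0xA = 0xE.
C[2]: E(K, 0xE) = 0xF; 0x9 ⊕ 0xF = 0x6.
C[3]: E(K, 0x6) = 0x7; 0x9 ⊕ 0x7 = 0xE.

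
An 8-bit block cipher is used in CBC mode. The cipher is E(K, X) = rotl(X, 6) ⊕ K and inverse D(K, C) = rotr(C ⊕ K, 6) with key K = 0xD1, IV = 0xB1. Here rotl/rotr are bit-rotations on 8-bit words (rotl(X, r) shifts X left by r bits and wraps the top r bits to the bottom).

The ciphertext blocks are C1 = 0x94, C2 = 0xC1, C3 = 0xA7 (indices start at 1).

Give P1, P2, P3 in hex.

CBC decryption: P_i = D(K, C_i) ⊕ C_{i−1}, with C_{0} = IV.
P1: D(K, 0x94) = 0x15; 0x15 ⊕ 0xB1 = 0xA4.
P2: D(K, 0xC1) = 0x40; 0x40 ⊕ 0x94 = 0xD4.
P3: D(K, 0xA7) = 0xD9; 0xD9 ⊕ 0xC1 = 0x18.

P1 = 0xA4, P2 = 0xD4, P3 = 0x18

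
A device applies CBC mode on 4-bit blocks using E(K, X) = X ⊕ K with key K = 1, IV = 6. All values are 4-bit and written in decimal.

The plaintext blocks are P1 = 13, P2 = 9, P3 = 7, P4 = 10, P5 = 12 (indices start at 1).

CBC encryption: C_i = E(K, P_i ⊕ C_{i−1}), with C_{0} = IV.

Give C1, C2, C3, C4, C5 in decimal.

C1 = 10, C2 = 2, C3 = 4, C4 = 15, C5 = 2

C1: P1 ⊕ 6 = 11; E(K, 11) = 10.
C2: P2 ⊕ 10 = 3; E(K, 3) = 2.
C3: P3 ⊕ 2 = 5; E(K, 5) = 4.
C4: P4 ⊕ 4 = 14; E(K, 14) = 15.
C5: P5 ⊕ 15 = 3; E(K, 3) = 2.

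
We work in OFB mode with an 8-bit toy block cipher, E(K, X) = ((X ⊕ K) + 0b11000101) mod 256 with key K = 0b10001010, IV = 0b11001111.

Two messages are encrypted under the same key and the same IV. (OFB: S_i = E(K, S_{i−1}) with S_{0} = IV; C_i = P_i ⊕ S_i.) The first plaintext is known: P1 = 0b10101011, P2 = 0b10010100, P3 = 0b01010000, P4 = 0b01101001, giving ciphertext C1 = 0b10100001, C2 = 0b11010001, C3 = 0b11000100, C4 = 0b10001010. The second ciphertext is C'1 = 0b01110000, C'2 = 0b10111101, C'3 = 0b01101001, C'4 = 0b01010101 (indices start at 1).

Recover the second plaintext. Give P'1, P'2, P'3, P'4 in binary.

In OFB with a reused IV, both messages share the same keystream S_i, so C_i ⊕ C'_i = P_i ⊕ P'_i and thus P'_i = P_i ⊕ C_i ⊕ C'_i.
P'1: 0b10101011 ⊕ 0b10100001 ⊕ 0b01110000 = 0b01111010.
P'2: 0b10010100 ⊕ 0b11010001 ⊕ 0b10111101 = 0b11111000.
P'3: 0b01010000 ⊕ 0b11000100 ⊕ 0b01101001 = 0b11111101.
P'4: 0b01101001 ⊕ 0b10001010 ⊕ 0b01010101 = 0b10110110.

P'1 = 0b01111010, P'2 = 0b11111000, P'3 = 0b11111101, P'4 = 0b10110110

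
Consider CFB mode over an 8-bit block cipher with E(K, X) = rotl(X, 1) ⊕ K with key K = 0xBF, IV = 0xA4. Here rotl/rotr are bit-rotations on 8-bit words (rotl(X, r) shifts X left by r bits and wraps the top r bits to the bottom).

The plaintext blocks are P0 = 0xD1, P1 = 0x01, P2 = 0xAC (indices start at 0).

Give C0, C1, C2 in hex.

C0 = 0x27, C1 = 0xF0, C2 = 0xF2

CFB encryption: C_i = P_i ⊕ E(K, C_{i−1}), with C_{−1} = IV.
C0: E(K, 0xA4) = 0xF6; 0xD1 ⊕ 0xF6 = 0x27.
C1: E(K, 0x27) = 0xF1; 0x01 ⊕ 0xF1 = 0xF0.
C2: E(K, 0xF0) = 0x5E; 0xAC ⊕ 0x5E = 0xF2.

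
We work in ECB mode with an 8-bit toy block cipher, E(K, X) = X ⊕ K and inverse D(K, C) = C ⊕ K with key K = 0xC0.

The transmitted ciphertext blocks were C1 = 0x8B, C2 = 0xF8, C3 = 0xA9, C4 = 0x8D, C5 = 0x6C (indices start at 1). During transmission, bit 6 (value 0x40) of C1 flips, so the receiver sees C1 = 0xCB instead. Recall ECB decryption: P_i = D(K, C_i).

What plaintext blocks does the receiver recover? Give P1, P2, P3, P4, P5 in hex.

Only C1 changed, to 0xCB. In ECB, a change in C_i affects only P_i. Decrypting the received ciphertext:
P1: D(K, 0xCB) = 0x0B.
P2: D(K, 0xF8) = 0x38.
P3: D(K, 0xA9) = 0x69.
P4: D(K, 0x8D) = 0x4D.
P5: D(K, 0x6C) = 0xAC.
Blocks that differ from the original plaintext: P1.

P1 = 0x0B, P2 = 0x38, P3 = 0x69, P4 = 0x4D, P5 = 0xAC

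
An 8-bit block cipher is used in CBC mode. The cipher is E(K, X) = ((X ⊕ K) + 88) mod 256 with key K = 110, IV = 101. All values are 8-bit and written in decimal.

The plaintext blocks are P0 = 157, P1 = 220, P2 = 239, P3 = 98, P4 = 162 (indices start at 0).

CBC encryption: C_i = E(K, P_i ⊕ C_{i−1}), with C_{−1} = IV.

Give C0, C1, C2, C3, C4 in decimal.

C0 = 238, C1 = 180, C2 = 141, C3 = 217, C4 = 109

C0: P0 ⊕ 101 = 248; E(K, 248) = 238.
C1: P1 ⊕ 238 = 50; E(K, 50) = 180.
C2: P2 ⊕ 180 = 91; E(K, 91) = 141.
C3: P3 ⊕ 141 = 239; E(K, 239) = 217.
C4: P4 ⊕ 217 = 123; E(K, 123) = 109.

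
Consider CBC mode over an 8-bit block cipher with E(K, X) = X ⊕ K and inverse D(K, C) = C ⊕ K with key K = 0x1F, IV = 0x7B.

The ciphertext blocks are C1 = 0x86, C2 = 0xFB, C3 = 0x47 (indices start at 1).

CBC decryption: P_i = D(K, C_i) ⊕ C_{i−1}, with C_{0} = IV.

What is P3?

P3 = 0xA3

P3: D(K, 0x47) = 0x58; 0x58 ⊕ 0xFB = 0xA3.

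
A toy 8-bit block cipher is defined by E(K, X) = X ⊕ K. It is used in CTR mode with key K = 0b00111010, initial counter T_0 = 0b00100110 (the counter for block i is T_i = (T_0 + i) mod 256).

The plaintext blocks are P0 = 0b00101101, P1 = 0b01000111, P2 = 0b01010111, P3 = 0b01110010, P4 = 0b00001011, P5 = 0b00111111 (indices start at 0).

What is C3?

CTR encryption: S_i = E(K, T_i) where T_i is the counter for block i; C_i = P_i ⊕ S_i.
C0: T = 0b00100110, S = E(K, T) = 0b00011100; 0b00101101 ⊕ 0b00011100 = 0b00110001.
C1: T = 0b00100111, S = E(K, T) = 0b00011101; 0b01000111 ⊕ 0b00011101 = 0b01011010.
C2: T = 0b00101000, S = E(K, T) = 0b00010010; 0b01010111 ⊕ 0b00010010 = 0b01000101.
C3: T = 0b00101001, S = E(K, T) = 0b00010011; 0b01110010 ⊕ 0b00010011 = 0b01100001.

C3 = 0b01100001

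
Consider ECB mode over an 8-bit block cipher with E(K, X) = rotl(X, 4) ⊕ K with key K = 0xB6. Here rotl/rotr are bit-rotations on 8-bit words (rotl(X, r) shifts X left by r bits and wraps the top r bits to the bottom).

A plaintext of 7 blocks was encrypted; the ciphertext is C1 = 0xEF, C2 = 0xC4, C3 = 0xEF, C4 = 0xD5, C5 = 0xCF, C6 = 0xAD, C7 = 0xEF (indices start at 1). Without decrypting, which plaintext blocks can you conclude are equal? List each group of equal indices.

ECB encrypts each block independently with the same key, so equal ciphertext blocks imply equal plaintext blocks.
C1 = C3 = C7 = 0xEF, so P1 = P3 = P7.

P1 = P3 = P7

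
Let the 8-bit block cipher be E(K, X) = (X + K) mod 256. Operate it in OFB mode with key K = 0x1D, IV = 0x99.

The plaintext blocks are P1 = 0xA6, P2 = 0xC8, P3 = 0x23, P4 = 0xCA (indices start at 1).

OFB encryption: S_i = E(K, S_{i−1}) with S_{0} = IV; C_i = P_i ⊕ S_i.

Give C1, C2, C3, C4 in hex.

C1 = 0x10, C2 = 0x1B, C3 = 0xD3, C4 = 0xC7

C1: S = E(K, 0x99) = 0xB6; 0xA6 ⊕ 0xB6 = 0x10.
C2: S = E(K, 0xB6) = 0xD3; 0xC8 ⊕ 0xD3 = 0x1B.
C3: S = E(K, 0xD3) = 0xF0; 0x23 ⊕ 0xF0 = 0xD3.
C4: S = E(K, 0xF0) = 0x0D; 0xCA ⊕ 0x0D = 0xC7.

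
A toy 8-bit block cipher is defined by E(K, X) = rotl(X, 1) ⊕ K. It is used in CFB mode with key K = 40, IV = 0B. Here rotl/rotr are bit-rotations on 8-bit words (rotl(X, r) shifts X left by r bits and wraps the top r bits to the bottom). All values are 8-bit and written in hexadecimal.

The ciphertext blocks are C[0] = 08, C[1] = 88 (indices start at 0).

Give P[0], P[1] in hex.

CFB decryption: P_i = C_i ⊕ E(K, C_{i−1}), with C_{−1} = IV.
P[0]: E(K, 0B) = 56; 08 ⊕ 56 = 5E.
P[1]: E(K, 08) = 50; 88 ⊕ 50 = D8.

P[0] = 5E, P[1] = D8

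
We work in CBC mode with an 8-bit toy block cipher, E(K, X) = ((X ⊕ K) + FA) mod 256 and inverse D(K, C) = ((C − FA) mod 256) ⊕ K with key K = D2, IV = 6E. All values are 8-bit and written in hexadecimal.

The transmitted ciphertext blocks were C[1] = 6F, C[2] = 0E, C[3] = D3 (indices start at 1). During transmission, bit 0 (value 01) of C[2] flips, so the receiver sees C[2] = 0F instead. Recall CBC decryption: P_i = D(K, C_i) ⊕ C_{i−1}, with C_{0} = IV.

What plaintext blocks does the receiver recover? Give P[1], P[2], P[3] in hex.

Only C[2] changed, to 0F. In CBC, a change in C_i garbles P_i and flips the same bit in P_{i+1}. Decrypting the received ciphertext:
P[1]: D(K, 6F) = A7; A7 ⊕ 6E = C9.
P[2]: D(K, 0F) = C7; C7 ⊕ 6F = A8.
P[3]: D(K, D3) = 0B; 0B ⊕ 0F = 04.
Blocks that differ from the original plaintext: P[2], P[3].

P[1] = C9, P[2] = A8, P[3] = 04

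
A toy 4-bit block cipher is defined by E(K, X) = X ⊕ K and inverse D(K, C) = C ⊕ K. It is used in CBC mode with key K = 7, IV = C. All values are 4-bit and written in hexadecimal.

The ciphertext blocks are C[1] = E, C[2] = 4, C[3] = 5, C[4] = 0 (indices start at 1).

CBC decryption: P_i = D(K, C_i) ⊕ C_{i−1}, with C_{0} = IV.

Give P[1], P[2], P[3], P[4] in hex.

P[1] = 5, P[2] = D, P[3] = 6, P[4] = 2

P[1]: D(K, E) = 9; 9 ⊕ C = 5.
P[2]: D(K, 4) = 3; 3 ⊕ E = D.
P[3]: D(K, 5) = 2; 2 ⊕ 4 = 6.
P[4]: D(K, 0) = 7; 7 ⊕ 5 = 2.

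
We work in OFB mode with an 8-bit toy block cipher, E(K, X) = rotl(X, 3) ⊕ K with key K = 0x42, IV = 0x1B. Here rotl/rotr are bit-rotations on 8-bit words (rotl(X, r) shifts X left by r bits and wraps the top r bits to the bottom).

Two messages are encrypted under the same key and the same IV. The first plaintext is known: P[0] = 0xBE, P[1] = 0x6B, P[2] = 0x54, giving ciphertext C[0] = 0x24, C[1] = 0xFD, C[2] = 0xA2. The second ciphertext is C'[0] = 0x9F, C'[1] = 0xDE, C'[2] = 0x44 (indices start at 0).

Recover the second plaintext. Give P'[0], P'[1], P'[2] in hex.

In OFB with a reused IV, both messages share the same keystream S_i, so C_i ⊕ C'_i = P_i ⊕ P'_i and thus P'_i = P_i ⊕ C_i ⊕ C'_i.
P'[0]: 0xBE ⊕ 0x24 ⊕ 0x9F = 0x05.
P'[1]: 0x6B ⊕ 0xFD ⊕ 0xDE = 0x48.
P'[2]: 0x54 ⊕ 0xA2 ⊕ 0x44 = 0xB2.

P'[0] = 0x05, P'[1] = 0x48, P'[2] = 0xB2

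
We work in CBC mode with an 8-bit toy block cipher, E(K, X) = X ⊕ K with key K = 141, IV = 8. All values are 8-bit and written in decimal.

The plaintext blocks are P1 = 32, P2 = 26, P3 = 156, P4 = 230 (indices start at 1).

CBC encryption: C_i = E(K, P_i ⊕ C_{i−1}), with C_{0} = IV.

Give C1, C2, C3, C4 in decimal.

C1: P1 ⊕ 8 = 40; E(K, 40) = 165.
C2: P2 ⊕ 165 = 191; E(K, 191) = 50.
C3: P3 ⊕ 50 = 174; E(K, 174) = 35.
C4: P4 ⊕ 35 = 197; E(K, 197) = 72.

C1 = 165, C2 = 50, C3 = 35, C4 = 72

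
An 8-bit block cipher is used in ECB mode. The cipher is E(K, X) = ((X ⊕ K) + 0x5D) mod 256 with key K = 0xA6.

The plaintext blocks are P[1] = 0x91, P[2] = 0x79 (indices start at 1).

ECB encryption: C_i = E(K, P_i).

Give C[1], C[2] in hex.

C[1] = 0x94, C[2] = 0x3C

C[1]: E(K, 0x91) = 0x94.
C[2]: E(K, 0x79) = 0x3C.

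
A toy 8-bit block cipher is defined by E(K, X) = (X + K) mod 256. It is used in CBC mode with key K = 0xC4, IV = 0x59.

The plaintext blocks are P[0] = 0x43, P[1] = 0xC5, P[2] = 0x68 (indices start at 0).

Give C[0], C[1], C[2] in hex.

CBC encryption: C_i = E(K, P_i ⊕ C_{i−1}), with C_{−1} = IV.
C[0]: P[0] ⊕ 0x59 = 0x1A; E(K, 0x1A) = 0xDE.
C[1]: P[1] ⊕ 0xDE = 0x1B; E(K, 0x1B) = 0xDF.
C[2]: P[2] ⊕ 0xDF = 0xB7; E(K, 0xB7) = 0x7B.

C[0] = 0xDE, C[1] = 0xDF, C[2] = 0x7B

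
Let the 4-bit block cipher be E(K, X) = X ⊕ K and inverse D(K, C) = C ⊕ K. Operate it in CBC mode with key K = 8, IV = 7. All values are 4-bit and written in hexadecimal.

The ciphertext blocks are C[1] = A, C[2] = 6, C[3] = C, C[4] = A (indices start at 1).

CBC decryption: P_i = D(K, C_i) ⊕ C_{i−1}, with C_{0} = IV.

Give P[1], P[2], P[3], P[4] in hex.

P[1]: D(K, A) = 2; 2 ⊕ 7 = 5.
P[2]: D(K, 6) = E; E ⊕ A = 4.
P[3]: D(K, C) = 4; 4 ⊕ 6 = 2.
P[4]: D(K, A) = 2; 2 ⊕ C = E.

P[1] = 5, P[2] = 4, P[3] = 2, P[4] = E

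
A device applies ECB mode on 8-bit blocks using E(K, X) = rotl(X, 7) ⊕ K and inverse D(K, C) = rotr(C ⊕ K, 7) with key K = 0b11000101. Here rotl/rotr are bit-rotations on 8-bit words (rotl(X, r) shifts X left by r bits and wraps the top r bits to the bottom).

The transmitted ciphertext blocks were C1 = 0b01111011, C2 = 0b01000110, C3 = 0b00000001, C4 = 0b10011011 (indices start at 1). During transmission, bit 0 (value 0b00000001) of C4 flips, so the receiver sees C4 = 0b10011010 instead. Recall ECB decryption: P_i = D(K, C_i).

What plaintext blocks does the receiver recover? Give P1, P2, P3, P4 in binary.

Only C4 changed, to 0b10011010. In ECB, a change in C_i affects only P_i. Decrypting the received ciphertext:
P1: D(K, 0b01111011) = 0b01111101.
P2: D(K, 0b01000110) = 0b00000111.
P3: D(K, 0b00000001) = 0b10001001.
P4: D(K, 0b10011010) = 0b10111110.
Blocks that differ from the original plaintext: P4.

P1 = 0b01111101, P2 = 0b00000111, P3 = 0b10001001, P4 = 0b10111110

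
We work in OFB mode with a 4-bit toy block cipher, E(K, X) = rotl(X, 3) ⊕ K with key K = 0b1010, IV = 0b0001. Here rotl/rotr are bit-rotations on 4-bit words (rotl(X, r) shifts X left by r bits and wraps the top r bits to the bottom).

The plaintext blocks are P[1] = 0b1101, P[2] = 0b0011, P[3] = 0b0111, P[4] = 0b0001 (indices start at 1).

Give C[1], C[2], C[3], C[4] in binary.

OFB encryption: S_i = E(K, S_{i−1}) with S_{0} = IV; C_i = P_i ⊕ S_i.
C[1]: S = E(K, 0b0001) = 0b0010; 0b1101 ⊕ 0b0010 = 0b1111.
C[2]: S = E(K, 0b0010) = 0b1011; 0b0011 ⊕ 0b1011 = 0b1000.
C[3]: S = E(K, 0b1011) = 0b0111; 0b0111 ⊕ 0b0111 = 0b0000.
C[4]: S = E(K, 0b0111) = 0b0001; 0b0001 ⊕ 0b0001 = 0b0000.

C[1] = 0b1111, C[2] = 0b1000, C[3] = 0b0000, C[4] = 0b0000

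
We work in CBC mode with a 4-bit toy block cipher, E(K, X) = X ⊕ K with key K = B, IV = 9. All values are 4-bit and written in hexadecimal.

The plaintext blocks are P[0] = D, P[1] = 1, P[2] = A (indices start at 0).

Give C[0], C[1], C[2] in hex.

CBC encryption: C_i = E(K, P_i ⊕ C_{i−1}), with C_{−1} = IV.
C[0]: P[0] ⊕ 9 = 4; E(K, 4) = F.
C[1]: P[1] ⊕ F = E; E(K, E) = 5.
C[2]: P[2] ⊕ 5 = F; E(K, F) = 4.

C[0] = F, C[1] = 5, C[2] = 4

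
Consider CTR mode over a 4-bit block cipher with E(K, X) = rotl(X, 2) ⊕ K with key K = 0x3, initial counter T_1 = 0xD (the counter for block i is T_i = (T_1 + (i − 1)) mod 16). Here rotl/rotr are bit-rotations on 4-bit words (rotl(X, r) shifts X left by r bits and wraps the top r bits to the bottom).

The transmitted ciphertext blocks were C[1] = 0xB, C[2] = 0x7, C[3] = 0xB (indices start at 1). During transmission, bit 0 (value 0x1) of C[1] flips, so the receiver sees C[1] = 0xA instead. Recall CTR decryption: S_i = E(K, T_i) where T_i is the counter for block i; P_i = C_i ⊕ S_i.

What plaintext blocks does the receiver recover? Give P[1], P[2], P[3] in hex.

P[1] = 0xE, P[2] = 0xF, P[3] = 0x7

Only C[1] changed, to 0xA. In CTR, a change in C_i flips the same bit in P_i only; the keystream is unaffected. Decrypting the received ciphertext:
P[1]: T = 0xD, S = E(K, T) = 0x4; 0xA ⊕ 0x4 = 0xE.
P[2]: T = 0xE, S = E(K, T) = 0x8; 0x7 ⊕ 0x8 = 0xF.
P[3]: T = 0xF, S = E(K, T) = 0xC; 0xB ⊕ 0xC = 0x7.
Blocks that differ from the original plaintext: P[1].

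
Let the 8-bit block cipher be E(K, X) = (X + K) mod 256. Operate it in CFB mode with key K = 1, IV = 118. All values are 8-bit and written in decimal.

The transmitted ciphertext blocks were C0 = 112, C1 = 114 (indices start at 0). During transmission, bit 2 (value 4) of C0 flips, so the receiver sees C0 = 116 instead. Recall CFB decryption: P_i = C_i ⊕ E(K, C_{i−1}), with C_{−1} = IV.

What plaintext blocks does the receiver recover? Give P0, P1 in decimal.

Only C0 changed, to 116. In CFB, a change in C_i flips the same bit in P_i and garbles P_{i+1}. Decrypting the received ciphertext:
P0: E(K, 118) = 119; 116 ⊕ 119 = 3.
P1: E(K, 116) = 117; 114 ⊕ 117 = 7.
Blocks that differ from the original plaintext: P0, P1.

P0 = 3, P1 = 7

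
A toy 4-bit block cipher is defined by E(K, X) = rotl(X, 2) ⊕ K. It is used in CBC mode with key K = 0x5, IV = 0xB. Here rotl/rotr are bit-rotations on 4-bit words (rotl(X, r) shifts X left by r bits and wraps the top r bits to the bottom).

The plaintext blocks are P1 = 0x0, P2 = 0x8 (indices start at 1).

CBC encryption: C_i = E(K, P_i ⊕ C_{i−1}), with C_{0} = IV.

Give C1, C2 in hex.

C1: P1 ⊕ 0xB = 0xB; E(K, 0xB) = 0xB.
C2: P2 ⊕ 0xB = 0x3; E(K, 0x3) = 0x9.

C1 = 0xB, C2 = 0x9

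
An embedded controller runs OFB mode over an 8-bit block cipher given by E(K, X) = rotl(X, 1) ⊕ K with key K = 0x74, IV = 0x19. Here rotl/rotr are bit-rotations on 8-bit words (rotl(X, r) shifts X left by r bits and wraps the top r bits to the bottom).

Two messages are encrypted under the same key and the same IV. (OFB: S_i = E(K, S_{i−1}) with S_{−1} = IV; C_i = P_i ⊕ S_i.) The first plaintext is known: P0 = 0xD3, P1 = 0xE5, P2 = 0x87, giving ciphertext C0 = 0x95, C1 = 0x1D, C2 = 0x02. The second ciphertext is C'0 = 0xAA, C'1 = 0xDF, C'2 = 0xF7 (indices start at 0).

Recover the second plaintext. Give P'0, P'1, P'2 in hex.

In OFB with a reused IV, both messages share the same keystream S_i, so C_i ⊕ C'_i = P_i ⊕ P'_i and thus P'_i = P_i ⊕ C_i ⊕ C'_i.
P'0: 0xD3 ⊕ 0x95 ⊕ 0xAA = 0xEC.
P'1: 0xE5 ⊕ 0x1D ⊕ 0xDF = 0x27.
P'2: 0x87 ⊕ 0x02 ⊕ 0xF7 = 0x72.

P'0 = 0xEC, P'1 = 0x27, P'2 = 0x72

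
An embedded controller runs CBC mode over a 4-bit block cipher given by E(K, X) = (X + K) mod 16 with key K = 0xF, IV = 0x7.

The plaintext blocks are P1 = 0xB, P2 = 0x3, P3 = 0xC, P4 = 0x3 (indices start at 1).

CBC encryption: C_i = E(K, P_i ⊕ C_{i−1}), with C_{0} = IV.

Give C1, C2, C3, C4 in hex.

C1: P1 ⊕ 0x7 = 0xC; E(K, 0xC) = 0xB.
C2: P2 ⊕ 0xB = 0x8; E(K, 0x8) = 0x7.
C3: P3 ⊕ 0x7 = 0xB; E(K, 0xB) = 0xA.
C4: P4 ⊕ 0xA = 0x9; E(K, 0x9) = 0x8.

C1 = 0xB, C2 = 0x7, C3 = 0xA, C4 = 0x8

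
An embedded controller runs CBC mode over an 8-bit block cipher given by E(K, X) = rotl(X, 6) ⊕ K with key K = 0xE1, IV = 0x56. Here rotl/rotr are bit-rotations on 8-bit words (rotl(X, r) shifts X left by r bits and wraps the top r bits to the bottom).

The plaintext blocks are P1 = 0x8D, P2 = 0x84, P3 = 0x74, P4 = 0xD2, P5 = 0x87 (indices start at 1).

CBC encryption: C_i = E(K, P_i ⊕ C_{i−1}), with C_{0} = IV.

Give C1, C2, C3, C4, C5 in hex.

C1: P1 ⊕ 0x56 = 0xDB; E(K, 0xDB) = 0x17.
C2: P2 ⊕ 0x17 = 0x93; E(K, 0x93) = 0x05.
C3: P3 ⊕ 0x05 = 0x71; E(K, 0x71) = 0xBD.
C4: P4 ⊕ 0xBD = 0x6F; E(K, 0x6F) = 0x3A.
C5: P5 ⊕ 0x3A = 0xBD; E(K, 0xBD) = 0x8E.

C1 = 0x17, C2 = 0x05, C3 = 0xBD, C4 = 0x3A, C5 = 0x8E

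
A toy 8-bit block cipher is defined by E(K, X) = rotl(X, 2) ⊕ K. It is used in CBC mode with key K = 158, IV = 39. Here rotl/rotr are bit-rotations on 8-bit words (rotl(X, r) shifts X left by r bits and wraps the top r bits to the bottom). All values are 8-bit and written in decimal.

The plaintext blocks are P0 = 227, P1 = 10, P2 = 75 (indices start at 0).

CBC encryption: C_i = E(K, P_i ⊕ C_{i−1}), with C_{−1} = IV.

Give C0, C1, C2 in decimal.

C0: P0 ⊕ 39 = 196; E(K, 196) = 141.
C1: P1 ⊕ 141 = 135; E(K, 135) = 128.
C2: P2 ⊕ 128 = 203; E(K, 203) = 177.

C0 = 141, C1 = 128, C2 = 177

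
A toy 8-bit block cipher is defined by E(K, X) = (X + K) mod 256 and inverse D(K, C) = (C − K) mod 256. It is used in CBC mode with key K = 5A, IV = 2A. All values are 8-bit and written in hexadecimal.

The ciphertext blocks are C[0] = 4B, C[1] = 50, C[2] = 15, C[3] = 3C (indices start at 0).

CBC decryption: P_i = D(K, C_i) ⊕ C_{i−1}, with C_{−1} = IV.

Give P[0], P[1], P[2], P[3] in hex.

P[0] = DB, P[1] = BD, P[2] = EB, P[3] = F7

P[0]: D(K, 4B) = F1; F1 ⊕ 2A = DB.
P[1]: D(K, 50) = F6; F6 ⊕ 4B = BD.
P[2]: D(K, 15) = BB; BB ⊕ 50 = EB.
P[3]: D(K, 3C) = E2; E2 ⊕ 15 = F7.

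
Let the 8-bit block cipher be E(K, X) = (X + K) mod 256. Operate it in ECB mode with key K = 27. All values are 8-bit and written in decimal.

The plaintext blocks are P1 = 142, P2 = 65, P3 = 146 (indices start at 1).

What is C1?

ECB encryption: C_i = E(K, P_i).
C1: E(K, 142) = 169.

C1 = 169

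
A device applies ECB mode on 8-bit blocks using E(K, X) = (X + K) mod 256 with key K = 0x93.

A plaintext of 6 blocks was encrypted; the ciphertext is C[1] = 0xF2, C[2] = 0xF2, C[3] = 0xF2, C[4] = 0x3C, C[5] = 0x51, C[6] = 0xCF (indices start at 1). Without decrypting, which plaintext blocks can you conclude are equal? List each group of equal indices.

ECB encrypts each block independently with the same key, so equal ciphertext blocks imply equal plaintext blocks.
C[1] = C[2] = C[3] = 0xF2, so P[1] = P[2] = P[3].

P[1] = P[2] = P[3]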